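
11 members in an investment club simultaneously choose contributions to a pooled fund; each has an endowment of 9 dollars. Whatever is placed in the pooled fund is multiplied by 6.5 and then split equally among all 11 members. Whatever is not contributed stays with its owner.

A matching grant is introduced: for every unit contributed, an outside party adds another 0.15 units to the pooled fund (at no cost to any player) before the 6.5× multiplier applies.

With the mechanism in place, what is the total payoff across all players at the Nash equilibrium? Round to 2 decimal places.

The effective private return is 6.5 × 1.15 / 11 = 0.6795, which is still under 1, so the mechanism doesn't change anyone's dominant strategy: zero contribution.
Everyone keeps their endowment and the group total is 11 × 9 = 99.

99.00 dollars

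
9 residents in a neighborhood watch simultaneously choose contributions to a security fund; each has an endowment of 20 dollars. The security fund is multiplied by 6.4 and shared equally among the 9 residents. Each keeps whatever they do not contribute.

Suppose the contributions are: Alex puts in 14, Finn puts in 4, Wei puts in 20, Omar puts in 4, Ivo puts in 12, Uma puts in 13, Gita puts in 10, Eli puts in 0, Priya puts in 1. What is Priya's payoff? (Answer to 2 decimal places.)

74.47 dollars

Total contributed: 14 + 4 + 20 + 4 + 12 + 13 + 10 + 0 + 1 = 78.
Each receives 6.4 × 78 / 9 = 55.47 from the security fund.
Priya keeps 20 − 1 = 19, so Priya's payoff is 19 + 55.47 = 74.47.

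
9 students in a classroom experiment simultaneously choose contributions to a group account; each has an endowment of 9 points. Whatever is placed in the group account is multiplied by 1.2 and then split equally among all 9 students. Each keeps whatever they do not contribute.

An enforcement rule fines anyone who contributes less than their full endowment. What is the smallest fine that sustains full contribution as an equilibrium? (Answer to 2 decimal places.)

7.80 points

Given the others contribute fully, the best deviation is to contribute 0 (any partial contribution still incurs the fine and gives up units whose private return 0.1333 is below 1).
Deviating from 9 to 0 saves 9 points but forfeits the deviator's share of the drop in the group account: 1.2/9 × 9 = 1.20.
So the deviation gain is 9 − 1.20 = 7.80, and the fine must be at least 7.80 points to wipe it out.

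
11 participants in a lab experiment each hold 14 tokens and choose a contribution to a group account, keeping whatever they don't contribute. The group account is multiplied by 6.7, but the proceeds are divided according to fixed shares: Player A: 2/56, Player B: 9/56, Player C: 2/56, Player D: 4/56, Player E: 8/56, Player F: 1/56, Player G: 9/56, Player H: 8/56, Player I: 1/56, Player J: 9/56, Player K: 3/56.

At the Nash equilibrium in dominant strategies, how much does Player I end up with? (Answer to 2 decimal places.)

19.03 tokens

For player j, contributing a unit is worthwhile iff 6.7 × (j's share) ≥ 1, i.e. iff j's share is at least 0.1493.
Player B, Player G and Player J clear that bar, contributing 14 each; the remaining 8 contribute 0. Total contributed: 42.
Player I keeps 14 and receives 6.7 × 42 × 1/56 = 5.03 from the group account, for a payoff of 19.03.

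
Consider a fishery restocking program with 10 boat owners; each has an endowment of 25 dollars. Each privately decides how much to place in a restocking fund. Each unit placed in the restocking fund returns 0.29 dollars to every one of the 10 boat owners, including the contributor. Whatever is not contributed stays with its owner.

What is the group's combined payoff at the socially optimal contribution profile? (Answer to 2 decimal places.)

725.00 dollars

Each contributed unit returns 2.900 to the group as a whole (0.29 to each of 10 players), which exceeds 1, so the social optimum is full contribution: group total = 2.900 × 250 = 725.00.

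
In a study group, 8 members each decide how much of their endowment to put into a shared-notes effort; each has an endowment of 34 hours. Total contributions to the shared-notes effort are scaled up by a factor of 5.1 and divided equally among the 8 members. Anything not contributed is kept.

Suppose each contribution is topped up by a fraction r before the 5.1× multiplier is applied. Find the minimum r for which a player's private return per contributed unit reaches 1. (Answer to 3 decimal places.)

0.569

With matching at rate r, one contributed unit becomes (1 + r) in the shared-notes effort and returns 5.1 × (1 + r) / 8 to the contributor.
Setting this equal to 1: 1 + r = 8/5.1 = 1.5686.
So the minimum matching rate is r = 1.5686 − 1 = 0.569.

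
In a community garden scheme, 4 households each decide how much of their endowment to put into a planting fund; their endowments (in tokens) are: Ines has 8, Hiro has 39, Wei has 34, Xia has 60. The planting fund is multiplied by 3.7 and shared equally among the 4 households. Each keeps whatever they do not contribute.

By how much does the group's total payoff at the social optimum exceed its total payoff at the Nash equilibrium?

380.70 tokens

The private return per contributed unit is 3.7/4 = 0.9250 < 1 for every player regardless of endowment, so the Nash equilibrium is zero contribution and the group total is Σ E_j = 8 + 39 + 34 + 60 = 141.
Each contributed unit returns 3.700 to the group, so the social optimum is full contribution by everyone: group total = 3.700 × 141 = 521.70.
Efficiency loss = (3.700 − 1) × 141 = 380.70.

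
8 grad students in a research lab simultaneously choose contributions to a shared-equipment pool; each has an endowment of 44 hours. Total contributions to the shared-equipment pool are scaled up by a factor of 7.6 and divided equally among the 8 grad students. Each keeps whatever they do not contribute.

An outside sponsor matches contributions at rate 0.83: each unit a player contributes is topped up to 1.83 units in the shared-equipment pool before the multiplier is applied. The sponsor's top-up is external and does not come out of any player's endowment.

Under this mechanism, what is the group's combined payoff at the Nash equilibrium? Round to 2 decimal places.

4895.62 hours

The effective private return per unit is now 7.6 × 1.83 / 8 = 1.7385 > 1, so every player's dominant strategy flips to full contribution.
So the Nash equilibrium is full contribution by all 8; the group earns 7.6 × 1.83 × 352 = 4895.62.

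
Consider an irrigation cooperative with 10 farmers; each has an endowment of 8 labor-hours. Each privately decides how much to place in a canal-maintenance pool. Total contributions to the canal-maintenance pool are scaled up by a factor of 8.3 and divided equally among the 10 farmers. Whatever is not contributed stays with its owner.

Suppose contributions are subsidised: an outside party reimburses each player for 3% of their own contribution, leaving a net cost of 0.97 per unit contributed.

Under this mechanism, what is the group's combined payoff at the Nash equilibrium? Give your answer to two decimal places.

80.00 labor-hours

With the mechanism, a contributed unit returns (8.3/10) / 0.97 = 0.8557 per unit of net cost — still below 1 — so contributing 0 remains dominant for every player.
Everyone keeps their endowment and the group total is 10 × 8 = 80.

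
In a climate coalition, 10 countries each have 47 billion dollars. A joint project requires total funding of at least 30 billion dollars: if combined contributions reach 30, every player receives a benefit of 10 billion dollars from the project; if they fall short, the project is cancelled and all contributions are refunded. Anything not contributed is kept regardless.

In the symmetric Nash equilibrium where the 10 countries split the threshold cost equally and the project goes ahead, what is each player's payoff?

54 billion dollars

Equal share of the threshold: 30/10 = 3.
At this profile no one gains by cutting their contribution: any cut drops the total below 30, the project is cancelled, contributions are refunded, and the deviator ends with 47, which is less than 47 − 3 + 10 = 54. Contributing more than 3 just wastes the excess. So contributing exactly 3 is a best response.
Each player's payoff: 47 − 3 + 10 = 54.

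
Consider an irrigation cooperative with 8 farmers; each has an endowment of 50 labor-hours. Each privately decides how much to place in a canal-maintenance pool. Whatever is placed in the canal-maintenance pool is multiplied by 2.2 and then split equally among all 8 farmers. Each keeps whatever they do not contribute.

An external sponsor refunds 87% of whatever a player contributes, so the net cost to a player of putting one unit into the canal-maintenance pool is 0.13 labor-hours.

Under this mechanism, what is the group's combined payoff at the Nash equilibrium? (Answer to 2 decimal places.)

1228.00 labor-hours

With the mechanism, a contributed unit returns (2.2/8) / 0.13 = 2.1154 per unit of net cost to the contributor — now above 1 — so contributing fully is weakly dominant for every player.
At the Nash equilibrium everyone contributes 50. Group total payoff = 8 × (50 × 0.87 + 2.2 × 50) = 1228.00.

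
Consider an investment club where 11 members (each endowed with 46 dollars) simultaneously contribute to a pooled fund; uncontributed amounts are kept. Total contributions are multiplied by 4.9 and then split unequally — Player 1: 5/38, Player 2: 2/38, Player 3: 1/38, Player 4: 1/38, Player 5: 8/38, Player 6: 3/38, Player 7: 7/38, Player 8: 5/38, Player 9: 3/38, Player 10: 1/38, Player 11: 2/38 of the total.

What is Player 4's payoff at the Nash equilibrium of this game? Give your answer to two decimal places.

51.93 dollars

For player j, contributing a unit is worthwhile iff 4.9 × (j's share) ≥ 1, i.e. iff j's share is at least 0.2041.
Only Player 5 (8/38) clears that bar, contributing 46; the remaining 10 contribute 0. Total contributed: 46.
Player 4 keeps 46 and receives 4.9 × 46 × 1/38 = 5.93 from the pooled fund, for a payoff of 51.93.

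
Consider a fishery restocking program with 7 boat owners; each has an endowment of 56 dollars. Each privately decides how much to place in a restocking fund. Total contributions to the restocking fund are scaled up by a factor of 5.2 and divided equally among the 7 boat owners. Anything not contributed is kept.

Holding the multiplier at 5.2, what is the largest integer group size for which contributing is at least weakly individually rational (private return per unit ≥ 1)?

Private return per unit is 5.2/(group size), which is ≥ 1 whenever the group size is ≤ 5.2.
The largest such integer is 5.

5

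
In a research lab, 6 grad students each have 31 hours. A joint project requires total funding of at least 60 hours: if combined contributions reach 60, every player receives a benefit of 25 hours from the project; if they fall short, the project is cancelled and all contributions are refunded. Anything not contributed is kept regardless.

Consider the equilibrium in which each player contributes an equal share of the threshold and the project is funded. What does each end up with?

Equal share of the threshold: 60/6 = 10.
At this profile no one gains by cutting their contribution: any cut drops the total below 60, the project is cancelled, contributions are refunded, and the deviator ends with 31, which is less than 31 − 10 + 25 = 46. Contributing more than 10 just wastes the excess. So contributing exactly 10 is a best response.
Each player's payoff: 31 − 10 + 25 = 46.

46 hours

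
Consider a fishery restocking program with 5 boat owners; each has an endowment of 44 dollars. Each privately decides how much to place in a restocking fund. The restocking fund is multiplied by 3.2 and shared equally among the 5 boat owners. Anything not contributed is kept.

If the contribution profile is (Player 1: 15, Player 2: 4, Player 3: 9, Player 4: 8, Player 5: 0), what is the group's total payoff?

299.20 dollars

Total contributed: 15 + 4 + 9 + 8 + 0 = 36; total kept: 5 × 44 − 36 = 184.
The restocking fund pays out 3.2 × 36 = 115.20 in aggregate.
Group total = 184 + 115.20 = 299.20.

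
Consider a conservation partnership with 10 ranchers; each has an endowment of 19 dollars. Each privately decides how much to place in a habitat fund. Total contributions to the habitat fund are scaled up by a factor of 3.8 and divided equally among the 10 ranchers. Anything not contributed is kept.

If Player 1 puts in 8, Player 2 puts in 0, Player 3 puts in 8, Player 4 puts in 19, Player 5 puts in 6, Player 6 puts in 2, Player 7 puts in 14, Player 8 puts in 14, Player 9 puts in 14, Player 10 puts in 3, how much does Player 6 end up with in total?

50.44 dollars

Total contributed: 8 + 0 + 8 + 19 + 6 + 2 + 14 + 14 + 14 + 3 = 88.
Each receives 3.8 × 88 / 10 = 33.44 from the habitat fund.
Player 6 keeps 19 − 2 = 17, so Player 6's payoff is 17 + 33.44 = 50.44.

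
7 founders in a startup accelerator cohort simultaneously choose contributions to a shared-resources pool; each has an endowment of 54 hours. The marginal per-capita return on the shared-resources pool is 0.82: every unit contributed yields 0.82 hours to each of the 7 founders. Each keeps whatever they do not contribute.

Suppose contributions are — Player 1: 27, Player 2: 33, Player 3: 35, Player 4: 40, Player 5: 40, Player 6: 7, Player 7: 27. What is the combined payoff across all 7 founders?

1368.66 hours

Total contributed: 27 + 33 + 35 + 40 + 40 + 7 + 27 = 209; total kept: 7 × 54 − 209 = 169.
The shared-resources pool pays out 0.82 × 7 × 209 = 1199.66 in aggregate.
Group total = 169 + 1199.66 = 1368.66.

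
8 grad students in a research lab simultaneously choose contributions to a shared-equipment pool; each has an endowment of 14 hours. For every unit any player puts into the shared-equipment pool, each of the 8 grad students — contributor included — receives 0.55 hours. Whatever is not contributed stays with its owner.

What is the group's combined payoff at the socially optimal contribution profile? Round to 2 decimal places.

492.80 hours

Each contributed unit returns 4.400 to the group as a whole (0.55 to each of 8 players), which exceeds 1, so the social optimum is full contribution: group total = 4.400 × 112 = 492.80.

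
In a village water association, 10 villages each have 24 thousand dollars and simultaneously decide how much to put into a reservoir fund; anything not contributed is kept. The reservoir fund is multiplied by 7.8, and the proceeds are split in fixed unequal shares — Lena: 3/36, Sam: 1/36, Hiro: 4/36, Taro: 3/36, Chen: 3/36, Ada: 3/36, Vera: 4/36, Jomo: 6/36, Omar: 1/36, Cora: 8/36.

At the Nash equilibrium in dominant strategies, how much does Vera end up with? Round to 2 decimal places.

65.60 thousand dollars

For player j, contributing a unit is worthwhile iff 7.8 × (j's share) ≥ 1, i.e. iff j's share is at least 0.1282.
The shares above 0.1282 belong to Jomo and Cora, contributing 24 each; the remaining 8 contribute 0. Total contributed: 48.
Vera keeps 24 and receives 7.8 × 48 × 4/36 = 41.60 from the reservoir fund, for a payoff of 65.60.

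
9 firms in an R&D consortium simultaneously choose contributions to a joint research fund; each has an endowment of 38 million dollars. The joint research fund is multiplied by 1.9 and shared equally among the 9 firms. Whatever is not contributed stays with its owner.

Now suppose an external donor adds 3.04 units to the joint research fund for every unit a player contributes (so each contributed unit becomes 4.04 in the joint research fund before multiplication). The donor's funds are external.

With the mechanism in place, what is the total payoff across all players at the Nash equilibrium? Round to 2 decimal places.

Even with the mechanism, each unit contributed returns only 1.9 × 4.04 / 9 = 0.8529 per unit of net cost, so contributing nothing is still dominant.
Everyone keeps their endowment and the group total is 9 × 38 = 342.

342.00 million dollars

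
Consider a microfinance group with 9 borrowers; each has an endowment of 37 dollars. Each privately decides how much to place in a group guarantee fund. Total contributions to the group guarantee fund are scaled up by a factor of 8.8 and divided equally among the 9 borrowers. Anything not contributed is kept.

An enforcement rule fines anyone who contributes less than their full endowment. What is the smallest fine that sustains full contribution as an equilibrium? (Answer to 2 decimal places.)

0.82 dollars

Given the others contribute fully, the best deviation is to contribute 0 (any partial contribution still incurs the fine and gives up units whose private return 0.9778 is below 1).
Deviating from 37 to 0 saves 37 dollars but forfeits the deviator's share of the drop in the group guarantee fund: 8.8/9 × 37 = 36.18.
So the deviation gain is 37 − 36.18 = 0.82, and the fine must be at least 0.82 dollars to wipe it out.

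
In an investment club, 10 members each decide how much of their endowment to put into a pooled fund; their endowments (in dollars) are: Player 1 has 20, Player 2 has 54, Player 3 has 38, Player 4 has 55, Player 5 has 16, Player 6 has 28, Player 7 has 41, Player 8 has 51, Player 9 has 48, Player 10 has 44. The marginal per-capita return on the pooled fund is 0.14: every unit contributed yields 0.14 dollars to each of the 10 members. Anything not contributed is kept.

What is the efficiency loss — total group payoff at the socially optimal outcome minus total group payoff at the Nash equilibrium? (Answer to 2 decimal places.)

The private return per contributed unit is 0.14 < 1 for everyone, so the Nash equilibrium is zero contribution and the group total is Σ E_j = 20 + 54 + 38 + 55 + 16 + 28 + 41 + 51 + 48 + 44 = 395.
Each contributed unit returns 1.400 to the group, so the social optimum is full contribution by everyone: group total = 1.400 × 395 = 553.00.
Efficiency loss = (1.400 − 1) × 395 = 158.00.

158.00 dollars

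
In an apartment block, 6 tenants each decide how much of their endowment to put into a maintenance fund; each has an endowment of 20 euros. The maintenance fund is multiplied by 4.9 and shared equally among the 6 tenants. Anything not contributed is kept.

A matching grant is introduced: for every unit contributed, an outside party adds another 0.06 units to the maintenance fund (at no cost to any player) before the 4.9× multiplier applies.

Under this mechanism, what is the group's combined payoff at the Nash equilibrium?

With the mechanism, a contributed unit returns 4.9 × 1.06 / 6 = 0.8657 per unit of net cost — still below 1 — so contributing 0 remains dominant for every player.
Everyone keeps their endowment and the group total is 6 × 20 = 120.

120.00 euros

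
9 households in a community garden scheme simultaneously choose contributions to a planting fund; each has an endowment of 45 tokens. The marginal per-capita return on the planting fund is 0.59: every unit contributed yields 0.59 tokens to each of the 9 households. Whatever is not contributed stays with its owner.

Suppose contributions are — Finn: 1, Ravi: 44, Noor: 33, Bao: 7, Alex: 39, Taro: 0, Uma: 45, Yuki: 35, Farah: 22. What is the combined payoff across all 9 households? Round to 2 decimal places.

Total contributed: 1 + 44 + 33 + 7 + 39 + 0 + 45 + 35 + 22 = 226; total kept: 9 × 45 − 226 = 179.
The planting fund pays out 0.59 × 9 × 226 = 1200.06 in aggregate.
Group total = 179 + 1200.06 = 1379.06.

1379.06 tokens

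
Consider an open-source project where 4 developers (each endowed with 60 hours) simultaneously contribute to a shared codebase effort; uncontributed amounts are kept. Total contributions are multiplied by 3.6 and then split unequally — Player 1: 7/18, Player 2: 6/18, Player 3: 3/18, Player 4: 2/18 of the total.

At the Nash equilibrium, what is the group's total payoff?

For player j, contributing a unit is worthwhile iff 3.6 × (j's share) ≥ 1, i.e. iff j's share is at least 0.2778.
The shares above 0.2778 belong to Player 1 and Player 2, contributing 60 each; the remaining 2 contribute 0. Total contributed: 120.
The shared codebase effort pays out 3.6 × 120 = 432.00 in total (split across the unequal shares, but the aggregate is all that matters for the group sum).
The 2 free-riders keep 60 each, adding 120. Group total = 120 + 432.00 = 552.00.

552.00 hours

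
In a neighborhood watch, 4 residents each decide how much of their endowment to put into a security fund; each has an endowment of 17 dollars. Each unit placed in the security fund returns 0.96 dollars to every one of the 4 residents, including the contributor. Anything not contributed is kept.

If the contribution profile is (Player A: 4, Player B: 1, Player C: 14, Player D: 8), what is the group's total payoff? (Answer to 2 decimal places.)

144.68 dollars

Total contributed: 4 + 1 + 14 + 8 = 27; total kept: 4 × 17 − 27 = 41.
The security fund pays out 0.96 × 4 × 27 = 103.68 in aggregate.
Group total = 41 + 103.68 = 144.68.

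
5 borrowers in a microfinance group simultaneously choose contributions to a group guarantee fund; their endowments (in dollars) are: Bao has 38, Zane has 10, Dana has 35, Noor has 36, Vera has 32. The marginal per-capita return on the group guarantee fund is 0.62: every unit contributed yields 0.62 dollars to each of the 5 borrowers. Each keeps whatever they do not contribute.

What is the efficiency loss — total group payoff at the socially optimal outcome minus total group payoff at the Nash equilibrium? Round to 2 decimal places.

317.10 dollars

The private return per contributed unit is 0.62 < 1 for everyone, so the Nash equilibrium is zero contribution and the group total is Σ E_j = 38 + 10 + 35 + 36 + 32 = 151.
Each contributed unit returns 3.100 to the group, so the social optimum is full contribution by everyone: group total = 3.100 × 151 = 468.10.
Efficiency loss = (3.100 − 1) × 151 = 317.10.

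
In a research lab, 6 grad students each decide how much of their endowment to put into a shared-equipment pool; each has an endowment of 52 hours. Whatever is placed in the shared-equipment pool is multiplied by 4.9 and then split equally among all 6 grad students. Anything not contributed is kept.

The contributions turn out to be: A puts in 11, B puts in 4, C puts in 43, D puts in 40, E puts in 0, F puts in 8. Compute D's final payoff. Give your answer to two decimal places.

98.57 hours

Total contributed: 11 + 4 + 43 + 40 + 0 + 8 = 106.
Each receives 4.9 × 106 / 6 = 86.57 from the shared-equipment pool.
D keeps 52 − 40 = 12, so D's payoff is 12 + 86.57 = 98.57.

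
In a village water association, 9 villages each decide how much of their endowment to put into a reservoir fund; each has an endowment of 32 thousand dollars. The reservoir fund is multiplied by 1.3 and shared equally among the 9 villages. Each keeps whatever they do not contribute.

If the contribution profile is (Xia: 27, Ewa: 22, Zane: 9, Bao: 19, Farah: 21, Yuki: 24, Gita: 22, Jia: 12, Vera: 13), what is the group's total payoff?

338.70 thousand dollars

Total contributed: 27 + 22 + 9 + 19 + 21 + 24 + 22 + 12 + 13 = 169; total kept: 9 × 32 − 169 = 119.
The reservoir fund pays out 1.3 × 169 = 219.70 in aggregate.
Group total = 119 + 219.70 = 338.70.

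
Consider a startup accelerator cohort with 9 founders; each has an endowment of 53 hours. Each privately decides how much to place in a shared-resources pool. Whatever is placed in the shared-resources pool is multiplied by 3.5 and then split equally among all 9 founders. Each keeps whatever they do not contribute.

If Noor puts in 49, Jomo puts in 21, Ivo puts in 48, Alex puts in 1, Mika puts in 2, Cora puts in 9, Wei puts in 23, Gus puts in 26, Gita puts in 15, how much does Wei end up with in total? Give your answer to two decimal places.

105.44 hours

Total contributed: 49 + 21 + 48 + 1 + 2 + 9 + 23 + 26 + 15 = 194.
Each receives 3.5 × 194 / 9 = 75.44 from the shared-resources pool.
Wei keeps 53 − 23 = 30, so Wei's payoff is 30 + 75.44 = 105.44.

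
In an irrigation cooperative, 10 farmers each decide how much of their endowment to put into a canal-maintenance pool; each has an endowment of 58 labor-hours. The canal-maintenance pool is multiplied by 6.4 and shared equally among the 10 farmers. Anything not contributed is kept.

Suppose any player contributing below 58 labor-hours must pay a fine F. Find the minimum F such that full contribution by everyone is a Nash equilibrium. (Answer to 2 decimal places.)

20.88 labor-hours

Given the others contribute fully, the best deviation is to contribute 0 (any partial contribution still incurs the fine and gives up units whose private return 0.6400 is below 1).
Deviating from 58 to 0 saves 58 labor-hours but forfeits the deviator's share of the drop in the canal-maintenance pool: 6.4/10 × 58 = 37.12.
So the deviation gain is 58 − 37.12 = 20.88, and the fine must be at least 20.88 labor-hours to wipe it out.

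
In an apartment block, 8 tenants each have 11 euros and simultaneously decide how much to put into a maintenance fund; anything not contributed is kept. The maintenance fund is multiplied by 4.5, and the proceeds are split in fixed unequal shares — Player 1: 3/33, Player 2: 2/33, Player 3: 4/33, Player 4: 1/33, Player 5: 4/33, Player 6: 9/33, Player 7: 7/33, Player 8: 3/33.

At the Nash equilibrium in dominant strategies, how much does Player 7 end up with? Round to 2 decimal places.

21.50 euros

Player j's private return per contributed unit is 4.5 × (j's share). Contributing is weakly dominant for j when that share is at least 1/4.5 = 0.2222, and contributing 0 is dominant otherwise.
Only Player 6 (9/33) clears that bar, contributing 11; the remaining 7 contribute 0. Total contributed: 11.
Player 7 keeps 11 and receives 4.5 × 11 × 7/33 = 10.50 from the maintenance fund, for a payoff of 21.50.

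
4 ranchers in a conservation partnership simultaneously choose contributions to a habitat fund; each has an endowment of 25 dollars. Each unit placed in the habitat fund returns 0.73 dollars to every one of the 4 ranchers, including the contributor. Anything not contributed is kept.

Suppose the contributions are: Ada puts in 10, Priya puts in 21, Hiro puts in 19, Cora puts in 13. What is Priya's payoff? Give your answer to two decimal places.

49.99 dollars

Total contributed: 10 + 21 + 19 + 13 = 63.
Each receives 0.73 × 63 = 45.99 from the habitat fund.
Priya keeps 25 − 21 = 4, so Priya's payoff is 4 + 45.99 = 49.99.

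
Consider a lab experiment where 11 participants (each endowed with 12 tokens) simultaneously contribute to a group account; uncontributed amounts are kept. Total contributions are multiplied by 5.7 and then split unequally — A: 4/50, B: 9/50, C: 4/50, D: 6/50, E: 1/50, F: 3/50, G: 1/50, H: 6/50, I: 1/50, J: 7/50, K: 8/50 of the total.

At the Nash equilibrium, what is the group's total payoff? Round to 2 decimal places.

188.40 tokens

Each unit j contributes comes back to j as 5.7 × (j's share), so j prefers to contribute only if that share exceeds 1/5.7 = 0.1754; otherwise keeping the unit dominates.
Only B (9/50) clears that bar, contributing 12; the remaining 10 contribute 0. Total contributed: 12.
The group account pays out 5.7 × 12 = 68.40 in total (split across the unequal shares, but the aggregate is all that matters for the group sum).
The 10 free-riders keep 12 each, adding 120. Group total = 120 + 68.40 = 188.40.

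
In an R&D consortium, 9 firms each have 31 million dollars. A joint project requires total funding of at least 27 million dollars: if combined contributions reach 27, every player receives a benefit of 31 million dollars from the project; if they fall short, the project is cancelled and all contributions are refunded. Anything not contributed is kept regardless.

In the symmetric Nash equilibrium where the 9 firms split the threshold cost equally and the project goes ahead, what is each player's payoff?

Equal share of the threshold: 27/9 = 3.
At this profile no one gains by cutting their contribution: any cut drops the total below 27, the project is cancelled, contributions are refunded, and the deviator ends with 31, which is less than 31 − 3 + 31 = 59. Contributing more than 3 just wastes the excess. So contributing exactly 3 is a best response.
Each player's payoff: 31 − 3 + 31 = 59.

59 million dollars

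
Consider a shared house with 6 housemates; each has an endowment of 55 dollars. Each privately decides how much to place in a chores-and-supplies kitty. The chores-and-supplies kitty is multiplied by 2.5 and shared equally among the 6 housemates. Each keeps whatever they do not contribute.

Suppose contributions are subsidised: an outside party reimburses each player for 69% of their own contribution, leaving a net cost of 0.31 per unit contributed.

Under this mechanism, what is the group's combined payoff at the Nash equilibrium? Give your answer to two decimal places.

1052.70 dollars

With the mechanism, a contributed unit returns (2.5/6) / 0.31 = 1.3441 per unit of net cost to the contributor — now above 1 — so contributing fully is weakly dominant for every player.
So the Nash equilibrium is full contribution by all 6; the group earns 6 × (55 × 0.69 + 2.5 × 55) = 1052.70.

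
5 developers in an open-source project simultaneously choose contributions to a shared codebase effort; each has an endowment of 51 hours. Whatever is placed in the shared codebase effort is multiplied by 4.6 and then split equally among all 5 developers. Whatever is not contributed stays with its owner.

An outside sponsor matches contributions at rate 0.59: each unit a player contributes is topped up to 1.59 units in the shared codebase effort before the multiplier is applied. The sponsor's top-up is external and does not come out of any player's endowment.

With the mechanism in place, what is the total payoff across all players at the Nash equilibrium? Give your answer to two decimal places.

Under the mechanism each unit contributed yields 4.6 × 1.59 / 5 = 1.4628 back to its contributor per unit of net cost, which exceeds 1, making full contribution the dominant choice for everyone.
So the Nash equilibrium is full contribution by all 5; the group earns 4.6 × 1.59 × 255 = 1865.07.

1865.07 hours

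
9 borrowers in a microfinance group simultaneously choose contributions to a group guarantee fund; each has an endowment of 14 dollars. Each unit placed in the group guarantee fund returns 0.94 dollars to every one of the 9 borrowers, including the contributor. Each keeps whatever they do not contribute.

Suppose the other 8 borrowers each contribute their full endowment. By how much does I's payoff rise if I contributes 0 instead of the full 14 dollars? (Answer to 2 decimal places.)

Switching from a contribution of 14 to 0 lets I keep an extra 14 dollars, but lowers the group guarantee fund by 14, which costs I their own share of that drop: 0.94 × 14 = 13.16.
Net gain = 14 − 13.16 = 0.84. The private return per contributed unit (0.94) is below 1, so free-riding is indeed the best response regardless of what the others do.

0.84 dollars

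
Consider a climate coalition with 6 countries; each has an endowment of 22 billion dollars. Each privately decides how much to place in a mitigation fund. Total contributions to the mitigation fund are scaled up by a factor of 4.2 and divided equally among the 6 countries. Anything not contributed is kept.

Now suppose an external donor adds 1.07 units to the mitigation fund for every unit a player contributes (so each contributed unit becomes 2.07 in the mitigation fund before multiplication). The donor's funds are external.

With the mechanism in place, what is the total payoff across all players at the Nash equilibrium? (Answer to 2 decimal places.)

Under the mechanism each unit contributed yields 4.2 × 2.07 / 6 = 1.4490 back to its contributor per unit of net cost, which exceeds 1, making full contribution the dominant choice for everyone.
At the Nash equilibrium everyone contributes 22. Group total payoff = 4.2 × 2.07 × 132 = 1147.61.

1147.61 billion dollars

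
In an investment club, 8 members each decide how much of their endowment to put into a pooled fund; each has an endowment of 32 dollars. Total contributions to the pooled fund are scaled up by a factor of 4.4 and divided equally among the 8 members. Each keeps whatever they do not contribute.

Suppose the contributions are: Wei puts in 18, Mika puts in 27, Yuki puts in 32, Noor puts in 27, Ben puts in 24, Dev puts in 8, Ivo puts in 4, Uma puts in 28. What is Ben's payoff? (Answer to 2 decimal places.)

100.40 dollars

Total contributed: 18 + 27 + 32 + 27 + 24 + 8 + 4 + 28 = 168.
Each receives 4.4 × 168 / 8 = 92.40 from the pooled fund.
Ben keeps 32 − 24 = 8, so Ben's payoff is 8 + 92.40 = 100.40.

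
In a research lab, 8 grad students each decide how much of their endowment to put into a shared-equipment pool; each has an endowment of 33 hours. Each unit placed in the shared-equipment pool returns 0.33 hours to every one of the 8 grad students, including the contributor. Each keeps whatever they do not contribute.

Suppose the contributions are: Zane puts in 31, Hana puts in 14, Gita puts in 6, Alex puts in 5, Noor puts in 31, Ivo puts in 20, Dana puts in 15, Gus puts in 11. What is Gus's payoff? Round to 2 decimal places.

65.89 hours

Total contributed: 31 + 14 + 6 + 5 + 31 + 20 + 15 + 11 = 133.
Each receives 0.33 × 133 = 43.89 from the shared-equipment pool.
Gus keeps 33 − 11 = 22, so Gus's payoff is 22 + 43.89 = 65.89.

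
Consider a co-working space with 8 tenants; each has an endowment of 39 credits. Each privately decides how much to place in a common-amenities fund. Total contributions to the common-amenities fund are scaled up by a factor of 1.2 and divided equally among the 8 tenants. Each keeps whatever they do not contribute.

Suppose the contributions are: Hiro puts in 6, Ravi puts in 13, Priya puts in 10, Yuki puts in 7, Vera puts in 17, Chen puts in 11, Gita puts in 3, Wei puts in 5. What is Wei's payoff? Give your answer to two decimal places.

44.80 credits

Total contributed: 6 + 13 + 10 + 7 + 17 + 11 + 3 + 5 = 72.
Each receives 1.2 × 72 / 8 = 10.80 from the common-amenities fund.
Wei keeps 39 − 5 = 34, so Wei's payoff is 34 + 10.80 = 44.80.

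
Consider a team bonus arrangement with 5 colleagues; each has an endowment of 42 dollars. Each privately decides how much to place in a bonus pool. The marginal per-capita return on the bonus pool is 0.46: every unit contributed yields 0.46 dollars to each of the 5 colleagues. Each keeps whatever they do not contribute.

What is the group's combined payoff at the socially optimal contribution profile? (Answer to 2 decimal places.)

Each contributed unit returns 2.300 to the group as a whole (0.46 to each of 5 players), which exceeds 1, so the social optimum is full contribution: group total = 2.300 × 210 = 483.00.

483.00 dollars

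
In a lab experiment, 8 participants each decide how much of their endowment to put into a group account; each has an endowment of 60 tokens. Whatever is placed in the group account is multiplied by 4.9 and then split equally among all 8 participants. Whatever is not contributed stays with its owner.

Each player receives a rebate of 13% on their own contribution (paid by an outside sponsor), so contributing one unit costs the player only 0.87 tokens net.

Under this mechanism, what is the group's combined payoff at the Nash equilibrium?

480.00 tokens

The effective private return is (4.9/8) / 0.87 = 0.7040, which is still under 1, so the mechanism doesn't change anyone's dominant strategy: zero contribution.
At the Nash equilibrium no one contributes; group total payoff = 8 × 60 = 480.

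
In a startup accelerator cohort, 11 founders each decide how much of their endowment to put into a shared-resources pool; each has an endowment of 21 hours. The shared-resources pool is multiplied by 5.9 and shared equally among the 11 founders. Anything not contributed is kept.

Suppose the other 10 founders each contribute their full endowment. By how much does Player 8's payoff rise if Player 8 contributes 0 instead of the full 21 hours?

Switching from a contribution of 21 to 0 lets Player 8 keep an extra 21 hours, but lowers the shared-resources pool by 21, which costs Player 8 their own share of that drop: 5.9/11 × 21 = 11.26.
Net gain = 21 − 11.26 = 9.74. The private return per contributed unit (0.5364) is below 1, so free-riding is indeed the best response regardless of what the others do.

9.74 hours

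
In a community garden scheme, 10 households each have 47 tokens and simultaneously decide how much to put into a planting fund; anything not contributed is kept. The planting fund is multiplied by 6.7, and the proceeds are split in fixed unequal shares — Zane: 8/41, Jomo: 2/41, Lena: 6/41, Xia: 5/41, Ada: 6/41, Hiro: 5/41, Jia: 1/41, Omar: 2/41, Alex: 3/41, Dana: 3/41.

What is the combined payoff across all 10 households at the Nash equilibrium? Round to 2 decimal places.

For player j, contributing a unit is worthwhile iff 6.7 × (j's share) ≥ 1, i.e. iff j's share is at least 0.1493.
The only share above 0.1493 is Zane's 8/41, contributing 47; the remaining 9 contribute 0. Total contributed: 47.
The planting fund pays out 6.7 × 47 = 314.90 in total (split across the unequal shares, but the aggregate is all that matters for the group sum).
The 9 free-riders keep 47 each, adding 423. Group total = 423 + 314.90 = 737.90.

737.90 tokens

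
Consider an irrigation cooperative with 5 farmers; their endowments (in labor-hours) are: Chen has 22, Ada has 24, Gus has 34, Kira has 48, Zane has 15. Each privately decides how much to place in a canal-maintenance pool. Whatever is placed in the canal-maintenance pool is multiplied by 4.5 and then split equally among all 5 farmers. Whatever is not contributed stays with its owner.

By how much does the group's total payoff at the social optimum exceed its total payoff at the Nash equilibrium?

The private return per contributed unit is 4.5/5 = 0.9000 < 1 for every player regardless of endowment, so the Nash equilibrium is zero contribution and the group total is Σ E_j = 22 + 24 + 34 + 48 + 15 = 143.
Each contributed unit returns 4.500 to the group, so the social optimum is full contribution by everyone: group total = 4.500 × 143 = 643.50.
Efficiency loss = (4.500 − 1) × 143 = 500.50.

500.50 labor-hours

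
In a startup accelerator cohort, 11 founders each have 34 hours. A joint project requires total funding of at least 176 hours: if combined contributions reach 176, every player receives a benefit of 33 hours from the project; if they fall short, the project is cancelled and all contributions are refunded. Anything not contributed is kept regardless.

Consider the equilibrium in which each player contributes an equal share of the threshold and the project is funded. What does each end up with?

Equal share of the threshold: 176/11 = 16.
At this profile no one gains by cutting their contribution: any cut drops the total below 176, the project is cancelled, contributions are refunded, and the deviator ends with 34, which is less than 34 − 16 + 33 = 51. Contributing more than 16 just wastes the excess. So contributing exactly 16 is a best response.
Each player's payoff: 34 − 16 + 33 = 51.

51 hours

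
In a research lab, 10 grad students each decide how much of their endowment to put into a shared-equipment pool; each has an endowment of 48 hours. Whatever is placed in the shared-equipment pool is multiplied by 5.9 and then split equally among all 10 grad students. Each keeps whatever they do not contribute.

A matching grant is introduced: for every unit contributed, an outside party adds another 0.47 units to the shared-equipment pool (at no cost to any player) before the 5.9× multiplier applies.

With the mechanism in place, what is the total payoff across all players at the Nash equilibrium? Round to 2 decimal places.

480.00 hours

With the mechanism, a contributed unit returns 5.9 × 1.47 / 10 = 0.8673 per unit of net cost — still below 1 — so contributing 0 remains dominant for every player.
Everyone keeps their endowment and the group total is 10 × 48 = 480.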